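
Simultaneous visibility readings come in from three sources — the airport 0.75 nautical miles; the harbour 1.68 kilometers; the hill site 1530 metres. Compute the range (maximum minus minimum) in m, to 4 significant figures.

the airport: 0.75 nmi = 1389.000 m.
the harbour: 1.68 km = 1680.000 m.
Spread: 1680.000 − 1389.000 = 291.0 m.

291.0 m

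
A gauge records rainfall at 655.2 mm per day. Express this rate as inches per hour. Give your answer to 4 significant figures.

655.2 mm/day × 0.0393701 in/mm × 0.0416667 day/hour = 1.075 in/hour.

1.075 in/hour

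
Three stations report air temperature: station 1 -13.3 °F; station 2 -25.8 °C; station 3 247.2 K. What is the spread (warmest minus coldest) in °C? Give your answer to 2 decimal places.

station 1: -13.3 °F = -25.167 °C.
station 3: 247.2 K = -25.950 °C.
Spread: (-25.167) − (-25.950) = 0.783 °C.

0.78 °C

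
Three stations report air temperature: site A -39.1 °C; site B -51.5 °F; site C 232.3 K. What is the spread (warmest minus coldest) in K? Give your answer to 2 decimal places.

site B: -51.5 °F = -46.389 °C.
site C: 232.3 K = -40.850 °C.
Spread: (-39.100) − (-46.389) = 7.289 °C.

7.29 K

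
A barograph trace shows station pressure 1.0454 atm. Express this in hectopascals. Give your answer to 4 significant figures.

1059 hPa

1 atm = 1013.25 hPa, so 1.0454 × 1013.25 = 1059 hPa.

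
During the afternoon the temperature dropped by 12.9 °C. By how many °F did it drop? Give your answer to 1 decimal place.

23.2 °F

For a temperature change the 32° offset cancels: Δ°F = 12.9 × 1.8 = 23.2 °F.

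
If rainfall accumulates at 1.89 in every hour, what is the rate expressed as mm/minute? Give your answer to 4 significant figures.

1.89 in/hour × 25.4 mm/in × 0.0166667 hour/minute = 0.8001 mm/minute.

0.8001 mm/minute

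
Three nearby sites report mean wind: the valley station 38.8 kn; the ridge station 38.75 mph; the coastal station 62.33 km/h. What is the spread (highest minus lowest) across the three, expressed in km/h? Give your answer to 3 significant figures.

the valley station: 38.8 kt = 71.8576 km/h.
the ridge station: 38.75 mph = 62.3621 km/h.
Spread: 71.8576 − 62.3300 = 9.53 km/h.

9.53 km/h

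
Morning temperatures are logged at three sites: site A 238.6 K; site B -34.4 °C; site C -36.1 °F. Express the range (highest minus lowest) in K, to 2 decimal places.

3.43 K

site A: 238.6 K = -34.550 °C.
site C: -36.1 °F = -37.833 °C.
Spread: (-34.400) − (-37.833) = 3.433 °C.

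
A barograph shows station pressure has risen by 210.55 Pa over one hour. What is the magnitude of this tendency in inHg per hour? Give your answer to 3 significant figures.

210.55 Pa / 1 h × 0.0002953 inHg/Pa = 0.0622 inHg/h.

0.0622 inHg per hour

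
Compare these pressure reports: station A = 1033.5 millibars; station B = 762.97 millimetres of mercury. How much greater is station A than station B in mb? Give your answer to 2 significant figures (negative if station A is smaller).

16 mb

station B: 762.97 mmHg = 1017.21 mb.
Difference: 1033.50 − 1017.21 = 16 mb.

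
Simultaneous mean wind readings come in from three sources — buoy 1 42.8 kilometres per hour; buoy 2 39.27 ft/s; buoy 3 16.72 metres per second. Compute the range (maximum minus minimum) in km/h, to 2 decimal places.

17.39 km/h

buoy 2: 39.27 ft/s = 43.0902 km/h.
buoy 3: 16.72 m/s = 60.1920 km/h.
Spread: 60.1920 − 42.8000 = 17.39 km/h.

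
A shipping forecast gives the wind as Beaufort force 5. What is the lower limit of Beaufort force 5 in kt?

17 kt

Beaufort 5 (fresh breeze) spans 17–21 knots.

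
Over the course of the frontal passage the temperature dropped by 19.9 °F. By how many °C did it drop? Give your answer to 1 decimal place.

11.1 °C

For a temperature change the 32° offset cancels: Δ°C = 19.9 × 0.5556 = 11.1 °C.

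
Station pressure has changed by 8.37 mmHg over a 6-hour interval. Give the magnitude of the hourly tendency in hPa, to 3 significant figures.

8.37 mmHg / 6 h × 1.33322 hPa/mmHg = 1.86 hPa/h.

1.86 hPa per hour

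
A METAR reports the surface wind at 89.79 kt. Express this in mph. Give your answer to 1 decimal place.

1 kt = 1.15078 mph, so 89.79 × 1.15078 = 103.3 mph.

103.3 mph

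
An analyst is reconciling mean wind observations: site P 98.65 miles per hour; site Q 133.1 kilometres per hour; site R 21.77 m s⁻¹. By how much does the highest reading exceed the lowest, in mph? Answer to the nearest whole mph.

site Q: 133.1 km/h = 82.70 mph.
site R: 21.77 m/s = 48.70 mph.
Spread: 98.65 − 48.70 = 50 mph.

50 mph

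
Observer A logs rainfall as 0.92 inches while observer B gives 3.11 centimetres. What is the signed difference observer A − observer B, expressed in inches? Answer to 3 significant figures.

observer B: 3.11 cm = 1.22441 in.
Difference: 0.92000 − 1.22441 = -0.304 in.

-0.304 in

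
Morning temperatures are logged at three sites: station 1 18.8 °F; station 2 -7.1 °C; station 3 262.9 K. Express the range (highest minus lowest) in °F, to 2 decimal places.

station 1: 18.8 °F = -7.333 °C.
station 3: 262.9 K = -10.250 °C.
Spread: (-7.100) − (-10.250) = 3.150 °C = 5.67 °F.

5.67 °F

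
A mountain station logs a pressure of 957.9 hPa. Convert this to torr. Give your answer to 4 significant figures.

1 hPa = 0.750062 mmHg, so 957.9 × 0.750062 = 718.5 mmHg.

718.5 mmHg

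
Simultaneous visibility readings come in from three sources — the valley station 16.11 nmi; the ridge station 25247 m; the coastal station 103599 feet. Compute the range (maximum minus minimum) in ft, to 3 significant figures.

the valley station: 16.11 nmi = 97886.22 ft.
the ridge station: 25247 m = 82831.36 ft.
Spread: 103599.00 − 82831.36 = 20800 ft.

20800 ft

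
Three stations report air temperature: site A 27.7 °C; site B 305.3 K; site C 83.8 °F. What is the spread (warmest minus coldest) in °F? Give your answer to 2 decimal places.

8.01 °F

site B: 305.3 K = 32.150 °C.
site C: 83.8 °F = 28.778 °C.
Spread: 32.150 − 27.700 = 4.450 °C = 8.01 °F.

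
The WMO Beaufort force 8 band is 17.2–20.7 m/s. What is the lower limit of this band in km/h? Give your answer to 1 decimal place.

17.2–20.7 m/s × 3.6 = 61.9–74.5 km/h.

61.9 km/h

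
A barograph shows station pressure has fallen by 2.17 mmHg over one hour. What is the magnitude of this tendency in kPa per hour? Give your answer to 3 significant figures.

0.289 kPa per hour

2.17 mmHg / 1 h × 0.133322 kPa/mmHg = 0.289 kPa/h.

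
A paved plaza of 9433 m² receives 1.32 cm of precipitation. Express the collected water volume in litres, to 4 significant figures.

Depth: 1.32 cm × 10 = 13.2 mm.
1 mm over 1 m² is 1 L, so volume = 13.2 × 9433 = 124515.6 L ≈ 124500 L.

124500 litres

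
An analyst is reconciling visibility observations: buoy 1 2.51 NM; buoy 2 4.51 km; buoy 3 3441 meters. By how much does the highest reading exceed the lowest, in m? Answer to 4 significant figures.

buoy 1: 2.51 nmi = 4648.52 m.
buoy 2: 4.51 km = 4510.00 m.
Spread: 4648.52 − 3441.00 = 1208 m.

1208 m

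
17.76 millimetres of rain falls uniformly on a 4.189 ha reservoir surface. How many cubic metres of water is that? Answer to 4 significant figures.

744.0 cubic metres

Area: 4.189 ha = 41890 m².
1 mm over 1 m² is 1 L, so volume = 17.76 × 41890 = 743966.4 L = 744.0 m³.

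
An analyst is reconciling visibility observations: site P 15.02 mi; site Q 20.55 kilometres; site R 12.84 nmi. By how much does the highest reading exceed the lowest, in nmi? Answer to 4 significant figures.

site P: 15.02 SM = 13.05202 nmi.
site Q: 20.55 km = 11.09611 nmi.
Spread: 13.05202 − 11.09611 = 1.956 nmi.

1.956 nmi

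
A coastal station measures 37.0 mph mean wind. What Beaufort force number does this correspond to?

37.0 mph = 16.5 m/s, which is Beaufort 7 (near gale, 13.9–17.1 m/s).

Beaufort force 7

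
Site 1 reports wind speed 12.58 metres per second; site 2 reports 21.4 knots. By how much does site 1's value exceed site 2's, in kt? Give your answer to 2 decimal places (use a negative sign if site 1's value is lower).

site 1: 12.58 m/s = 24.4536 kt.
Difference: 24.4536 − 21.4000 = 3.05 kt.

3.05 kt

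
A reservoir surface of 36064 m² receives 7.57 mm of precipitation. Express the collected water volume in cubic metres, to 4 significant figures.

273.0 cubic metres

1 mm over 1 m² is 1 L, so volume = 7.57 × 36064 = 273004.48 L = 273.0 m³.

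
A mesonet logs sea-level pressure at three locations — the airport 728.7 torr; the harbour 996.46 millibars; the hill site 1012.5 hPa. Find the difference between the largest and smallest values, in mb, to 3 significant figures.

the airport: 728.7 mmHg = 971.520 mb.
the hill site: 1012.5 hPa = 1012.500 mb.
Spread: 1012.500 − 971.520 = 41.0 mb.

41.0 mb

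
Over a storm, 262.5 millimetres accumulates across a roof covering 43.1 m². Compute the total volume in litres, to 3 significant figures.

11300 litres

1 mm over 1 m² is 1 L, so volume = 262.5 × 43.1 = 11313.75 L ≈ 11300 L.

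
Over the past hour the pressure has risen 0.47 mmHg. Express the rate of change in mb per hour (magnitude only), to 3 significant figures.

0.627 mb per hour

0.47 mmHg / 1 h × 1.33322 mb/mmHg = 0.627 mb/h.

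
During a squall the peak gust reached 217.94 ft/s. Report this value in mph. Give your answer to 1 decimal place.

1 ft/s = 0.681818 mph, so 217.94 × 0.681818 = 148.6 mph.

148.6 mph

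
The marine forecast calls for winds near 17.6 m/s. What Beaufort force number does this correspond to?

Beaufort force 8

17.6 m/s lies in the Beaufort 8 band (gale, 17.2–20.7 m/s).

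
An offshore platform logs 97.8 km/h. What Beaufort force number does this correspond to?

Beaufort force 10

97.8 km/h = 27.2 m/s, which is Beaufort 10 (storm, 24.5–28.4 m/s).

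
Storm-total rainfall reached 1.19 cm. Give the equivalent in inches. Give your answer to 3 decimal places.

0.469 in

1 cm = 0.393701 in, so 1.19 × 0.393701 = 0.469 in.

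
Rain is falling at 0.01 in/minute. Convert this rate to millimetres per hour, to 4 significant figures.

15.24 mm/hour

0.01 in/minute × 25.4 mm/in × 60 minute/hour = 15.24 mm/hour.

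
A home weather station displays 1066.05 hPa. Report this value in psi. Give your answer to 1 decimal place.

15.5 psi

1 hPa = 0.0145038 psi, so 1066.05 × 0.0145038 = 15.5 psi.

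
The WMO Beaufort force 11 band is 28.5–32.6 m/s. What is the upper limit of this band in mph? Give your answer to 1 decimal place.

28.5–32.6 m/s × 2.237 = 63.8–72.9 mph.

72.9 mph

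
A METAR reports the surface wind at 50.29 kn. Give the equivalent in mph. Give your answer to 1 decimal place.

1 kt = 1.15078 mph, so 50.29 × 1.15078 = 57.9 mph.

57.9 mph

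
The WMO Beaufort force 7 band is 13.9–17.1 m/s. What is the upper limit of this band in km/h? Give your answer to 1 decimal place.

61.6 km/h

13.9–17.1 m/s × 3.6 = 50.0–61.6 km/h.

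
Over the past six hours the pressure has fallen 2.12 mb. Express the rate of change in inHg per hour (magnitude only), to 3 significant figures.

0.0104 inHg per hour

2.12 mb / 6 h × 0.02953 inHg/mb = 0.0104 inHg/h.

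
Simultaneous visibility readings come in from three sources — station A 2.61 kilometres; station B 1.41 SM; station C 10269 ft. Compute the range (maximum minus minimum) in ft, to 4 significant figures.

station A: 2.61 km = 8562.99 ft.
station B: 1.41 SM = 7444.80 ft.
Spread: 10269.00 − 7444.80 = 2824 ft.

2824 ft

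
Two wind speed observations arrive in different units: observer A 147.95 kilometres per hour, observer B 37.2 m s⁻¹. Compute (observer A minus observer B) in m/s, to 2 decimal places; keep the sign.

observer A: 147.95 km/h = 41.0972 m/s.
Difference: 41.0972 − 37.2000 = 3.90 m/s.

3.90 m/s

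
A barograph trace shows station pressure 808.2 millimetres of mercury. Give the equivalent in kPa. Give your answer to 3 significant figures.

108 kPa

1 mmHg = 0.133322 kPa, so 808.2 × 0.133322 = 108 kPa.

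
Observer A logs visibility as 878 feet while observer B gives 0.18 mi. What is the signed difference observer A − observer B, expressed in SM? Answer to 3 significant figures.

-0.0137 SM

observer A: 878 ft = 0.166288 SM.
Difference: 0.166288 − 0.180000 = -0.0137 SM.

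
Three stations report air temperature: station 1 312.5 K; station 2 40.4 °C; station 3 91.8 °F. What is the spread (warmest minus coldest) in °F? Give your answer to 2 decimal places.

12.92 °F

station 1: 312.5 K = 39.350 °C.
station 3: 91.8 °F = 33.222 °C.
Spread: 40.400 − 33.222 = 7.178 °C = 12.92 °F.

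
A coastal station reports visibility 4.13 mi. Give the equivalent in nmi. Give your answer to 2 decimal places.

1 SM = 0.868976 nmi, so 4.13 × 0.868976 = 3.59 nmi.

3.59 nmi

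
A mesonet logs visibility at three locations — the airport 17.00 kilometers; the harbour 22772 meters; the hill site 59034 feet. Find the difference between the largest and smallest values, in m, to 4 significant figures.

the airport: 17.00 km = 17000.00 m.
the hill site: 59034 ft = 17993.56 m.
Spread: 22772.00 − 17000.00 = 5772 m.

5772 m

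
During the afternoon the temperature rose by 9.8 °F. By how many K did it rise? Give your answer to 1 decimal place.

5.4 K

For a temperature change the 32° offset cancels: ΔK = 9.8 × 0.5556 = 5.4 K.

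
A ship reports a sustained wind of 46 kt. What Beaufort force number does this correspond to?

46 kt lies in the Beaufort 9 band (strong gale, 41–47 kt).

Beaufort force 9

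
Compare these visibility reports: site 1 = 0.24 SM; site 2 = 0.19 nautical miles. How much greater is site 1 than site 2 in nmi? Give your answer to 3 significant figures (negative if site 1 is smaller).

site 1: 0.24 SM = 0.208554 nmi.
Difference: 0.208554 − 0.190000 = 0.0186 nmi.

0.0186 nmi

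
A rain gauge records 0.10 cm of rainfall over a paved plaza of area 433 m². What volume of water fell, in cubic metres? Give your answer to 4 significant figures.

Depth: 0.10 cm × 10 = 1 mm.
1 mm over 1 m² is 1 L, so volume = 1 × 433 = 433 L = 0.4330 m³.

0.4330 cubic metres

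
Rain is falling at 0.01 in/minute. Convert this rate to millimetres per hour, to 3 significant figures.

15.2 mm/hour

0.01 in/minute × 25.4 mm/in × 60 minute/hour = 15.2 mm/hour.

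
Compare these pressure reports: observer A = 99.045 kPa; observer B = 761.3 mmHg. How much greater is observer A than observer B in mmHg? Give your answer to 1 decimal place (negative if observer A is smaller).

-18.4 mmHg

observer A: 99.045 kPa = 742.898 mmHg.
Difference: 742.898 − 761.300 = -18.4 mmHg.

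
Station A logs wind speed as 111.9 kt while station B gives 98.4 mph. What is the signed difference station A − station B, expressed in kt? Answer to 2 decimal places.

station B: 98.4 mph = 85.5073 kt.
Difference: 111.9000 − 85.5073 = 26.39 kt.

26.39 kt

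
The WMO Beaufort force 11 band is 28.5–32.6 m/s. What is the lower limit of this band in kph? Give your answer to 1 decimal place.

28.5–32.6 m/s × 3.6 = 102.6–117.4 km/h.

102.6 km/h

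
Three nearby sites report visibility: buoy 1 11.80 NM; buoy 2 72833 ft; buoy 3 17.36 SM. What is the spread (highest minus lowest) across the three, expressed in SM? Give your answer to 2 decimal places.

buoy 1: 11.80 nmi = 13.5792 SM.
buoy 2: 72833 ft = 13.7941 SM.
Spread: 17.3600 − 13.5792 = 3.78 SM.

3.78 SM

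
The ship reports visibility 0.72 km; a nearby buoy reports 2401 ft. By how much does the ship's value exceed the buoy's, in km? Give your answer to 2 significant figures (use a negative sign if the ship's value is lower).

the buoy: 2401 ft = 0.73182 km.
Difference: 0.72000 − 0.73182 = -0.012 km.

-0.012 km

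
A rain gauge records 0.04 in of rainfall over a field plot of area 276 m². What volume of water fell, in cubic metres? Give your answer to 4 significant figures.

0.2804 cubic metres

Depth: 0.04 in × 25.4 = 1.016 mm.
1 mm over 1 m² is 1 L, so volume = 1.016 × 276 = 280.416 L = 0.2804 m³.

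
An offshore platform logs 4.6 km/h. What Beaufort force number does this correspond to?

Beaufort force 1

4.6 km/h = 1.3 m/s, which is Beaufort 1 (light air, 0.3–1.5 m/s).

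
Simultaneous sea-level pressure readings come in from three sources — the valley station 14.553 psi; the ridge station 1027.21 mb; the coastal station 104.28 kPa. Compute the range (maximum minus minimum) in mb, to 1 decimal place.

39.4 mb

the valley station: 14.553 psi = 1003.394 mb.
the coastal station: 104.28 kPa = 1042.800 mb.
Spread: 1042.800 − 1003.394 = 39.4 mb.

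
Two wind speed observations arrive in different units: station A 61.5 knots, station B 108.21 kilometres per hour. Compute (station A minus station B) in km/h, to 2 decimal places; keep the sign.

station A: 61.5 kt = 113.8980 km/h.
Difference: 113.8980 − 108.2100 = 5.69 km/h.

5.69 km/h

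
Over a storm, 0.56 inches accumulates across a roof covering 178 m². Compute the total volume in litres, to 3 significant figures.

Depth: 0.56 in × 25.4 = 14.224 mm.
1 mm over 1 m² is 1 L, so volume = 14.224 × 178 = 2531.872 L ≈ 2530 L.

2530 litres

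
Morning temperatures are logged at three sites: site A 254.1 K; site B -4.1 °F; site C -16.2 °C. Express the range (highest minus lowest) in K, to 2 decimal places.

3.86 K

site A: 254.1 K = -19.050 °C.
site B: -4.1 °F = -20.056 °C.
Spread: (-16.200) − (-20.056) = 3.856 °C.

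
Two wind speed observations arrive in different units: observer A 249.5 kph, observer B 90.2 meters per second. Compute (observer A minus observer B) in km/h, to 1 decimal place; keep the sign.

-75.2 km/h

observer B: 90.2 m/s = 324.720 km/h.
Difference: 249.500 − 324.720 = -75.2 km/h.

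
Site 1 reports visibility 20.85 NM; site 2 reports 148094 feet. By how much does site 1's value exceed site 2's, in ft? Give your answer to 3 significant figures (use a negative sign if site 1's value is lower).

site 1: 20.85 nmi = 126687.01 ft.
Difference: 126687.01 − 148094.00 = -21400 ft.

-21400 ft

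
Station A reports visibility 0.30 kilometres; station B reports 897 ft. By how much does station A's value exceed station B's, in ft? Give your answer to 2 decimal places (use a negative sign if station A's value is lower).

87.25 ft

station A: 0.30 km = 984.2520 ft.
Difference: 984.2520 − 897.0000 = 87.25 ft.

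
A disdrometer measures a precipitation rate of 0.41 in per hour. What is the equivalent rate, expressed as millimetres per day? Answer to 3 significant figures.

250 mm/day

0.41 in/hour × 25.4 mm/in × 24 hour/day = 250 mm/day.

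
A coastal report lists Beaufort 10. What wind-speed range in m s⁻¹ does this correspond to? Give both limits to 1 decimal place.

24.5 to 28.4 m/s

Beaufort 10 (storm) spans 24.5–28.4 m/s.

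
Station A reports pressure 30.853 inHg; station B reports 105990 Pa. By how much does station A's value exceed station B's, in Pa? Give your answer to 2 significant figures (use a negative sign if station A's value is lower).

station A: 30.853 inHg = 104480.26 Pa.
Difference: 104480.26 − 105990.00 = -1500 Pa.

-1500 Pa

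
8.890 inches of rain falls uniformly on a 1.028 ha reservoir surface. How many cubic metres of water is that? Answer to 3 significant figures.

Depth: 8.890 in × 25.4 = 225.806 mm.
Area: 1.028 ha = 10280 m².
1 mm over 1 m² is 1 L, so volume = 225.806 × 10280 = 2321285.7 L = 2320 m³.

2320 cubic metres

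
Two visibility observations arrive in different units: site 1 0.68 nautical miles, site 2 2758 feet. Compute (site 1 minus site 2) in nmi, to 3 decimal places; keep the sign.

site 2: 2758 ft = 0.45391 nmi.
Difference: 0.68000 − 0.45391 = 0.226 nmi.

0.226 nmi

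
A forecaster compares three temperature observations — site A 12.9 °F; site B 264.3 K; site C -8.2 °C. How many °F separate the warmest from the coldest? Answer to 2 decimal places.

4.34 °F

site A: 12.9 °F = -10.611 °C.
site B: 264.3 K = -8.850 °C.
Spread: (-8.200) − (-10.611) = 2.411 °C = 4.34 °F.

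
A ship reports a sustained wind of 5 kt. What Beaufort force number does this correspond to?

5 kt lies in the Beaufort 2 band (light breeze, 4–6 kt).

Beaufort force 2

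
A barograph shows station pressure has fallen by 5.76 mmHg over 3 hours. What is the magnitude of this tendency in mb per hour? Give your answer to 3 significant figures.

2.56 mb per hour

5.76 mmHg / 3 h × 1.33322 mb/mmHg = 2.56 mb/h.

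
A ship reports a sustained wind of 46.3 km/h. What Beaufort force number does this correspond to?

46.3 km/h = 12.9 m/s, which is Beaufort 6 (strong breeze, 10.8–13.8 m/s).

Beaufort force 6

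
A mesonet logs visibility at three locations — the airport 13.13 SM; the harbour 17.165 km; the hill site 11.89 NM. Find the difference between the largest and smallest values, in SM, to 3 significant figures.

the harbour: 17.165 km = 10.6658 SM.
the hill site: 11.89 nmi = 13.6828 SM.
Spread: 13.6828 − 10.6658 = 3.02 SM.

3.02 SM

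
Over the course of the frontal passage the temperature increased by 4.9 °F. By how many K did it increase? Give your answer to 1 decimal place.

2.7 K

Converting a difference, only the 9/5 scale factor applies: ΔK = 4.9 × 0.5556 = 2.7 K.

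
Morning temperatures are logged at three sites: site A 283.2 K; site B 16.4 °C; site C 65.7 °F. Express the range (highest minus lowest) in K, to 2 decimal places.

site A: 283.2 K = 10.050 °C.
site C: 65.7 °F = 18.722 °C.
Spread: 18.722 − 10.050 = 8.672 °C.

8.67 K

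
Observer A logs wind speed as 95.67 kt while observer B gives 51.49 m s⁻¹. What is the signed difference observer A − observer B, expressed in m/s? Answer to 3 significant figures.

observer A: 95.67 kt = 49.2169 m/s.
Difference: 49.2169 − 51.4900 = -2.27 m/s.

-2.27 m/s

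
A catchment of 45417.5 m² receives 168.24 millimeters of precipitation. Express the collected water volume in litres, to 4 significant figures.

1 mm over 1 m² is 1 L, so volume = 168.24 × 45417.5 = 7641040.2 L ≈ 7641000 L.

7641000 litres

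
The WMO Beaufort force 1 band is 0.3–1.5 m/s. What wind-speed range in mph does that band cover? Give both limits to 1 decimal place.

0.3–1.5 m/s × 2.237 = 0.7–3.4 mph.

0.7 to 3.4 mph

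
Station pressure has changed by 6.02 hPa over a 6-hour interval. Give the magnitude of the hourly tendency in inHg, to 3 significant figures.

0.0296 inHg per hour

6.02 hPa / 6 h × 0.02953 inHg/hPa = 0.0296 inHg/h.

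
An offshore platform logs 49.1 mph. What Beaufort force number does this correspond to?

Beaufort force 9

49.1 mph = 21.9 m/s, which is Beaufort 9 (strong gale, 20.8–24.4 m/s).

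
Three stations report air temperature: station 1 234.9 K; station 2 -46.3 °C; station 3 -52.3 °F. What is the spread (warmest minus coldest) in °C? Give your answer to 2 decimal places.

8.58 °C

station 1: 234.9 K = -38.250 °C.
station 3: -52.3 °F = -46.833 °C.
Spread: (-38.250) − (-46.833) = 8.583 °C.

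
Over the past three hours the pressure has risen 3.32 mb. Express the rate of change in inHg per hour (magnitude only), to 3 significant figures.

3.32 mb / 3 h × 0.02953 inHg/mb = 0.0327 inHg/h.

0.0327 inHg per hour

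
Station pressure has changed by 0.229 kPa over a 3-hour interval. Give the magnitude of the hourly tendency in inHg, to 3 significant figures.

0.0225 inHg per hour

0.229 kPa / 3 h × 0.2953 inHg/kPa = 0.0225 inHg/h.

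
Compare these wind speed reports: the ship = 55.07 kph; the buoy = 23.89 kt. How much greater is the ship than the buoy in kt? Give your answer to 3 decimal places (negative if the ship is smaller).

5.845 kt

the ship: 55.07 km/h = 29.73542 kt.
Difference: 29.73542 − 23.89000 = 5.845 kt.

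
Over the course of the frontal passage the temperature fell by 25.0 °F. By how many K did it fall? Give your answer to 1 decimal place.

Converting a difference, only the 9/5 scale factor applies: ΔK = 25.0 × 0.5556 = 13.9 K.

13.9 K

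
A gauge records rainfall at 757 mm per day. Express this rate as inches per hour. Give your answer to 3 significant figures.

757 mm/day × 0.0393701 in/mm × 0.0416667 day/hour = 1.24 in/hour.

1.24 in/hour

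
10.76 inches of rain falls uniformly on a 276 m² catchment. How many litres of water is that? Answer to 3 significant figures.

Depth: 10.76 in × 25.4 = 273.304 mm.
1 mm over 1 m² is 1 L, so volume = 273.304 × 276 = 75431.904 L ≈ 75400 L.

75400 litres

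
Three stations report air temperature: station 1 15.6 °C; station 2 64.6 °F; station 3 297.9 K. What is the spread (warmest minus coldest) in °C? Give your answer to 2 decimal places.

station 2: 64.6 °F = 18.111 °C.
station 3: 297.9 K = 24.750 °C.
Spread: 24.750 − 15.600 = 9.150 °C.

9.15 °C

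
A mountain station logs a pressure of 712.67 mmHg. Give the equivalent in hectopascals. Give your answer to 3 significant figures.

950 hPa

1 mmHg = 1.33322 hPa, so 712.67 × 1.33322 = 950 hPa.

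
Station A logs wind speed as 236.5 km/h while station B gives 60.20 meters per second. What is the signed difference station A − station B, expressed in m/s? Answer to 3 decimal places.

station A: 236.5 km/h = 65.69444 m/s.
Difference: 65.69444 − 60.20000 = 5.494 m/s.

5.494 m/s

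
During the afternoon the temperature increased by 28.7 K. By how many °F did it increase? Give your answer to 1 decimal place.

51.7 °F

For a temperature change the 32° offset cancels: Δ°F = 28.7 × 1.8 = 51.7 °F.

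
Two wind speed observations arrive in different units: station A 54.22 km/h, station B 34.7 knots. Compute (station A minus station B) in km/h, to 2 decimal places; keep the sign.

station B: 34.7 kt = 64.2644 km/h.
Difference: 54.2200 − 64.2644 = -10.04 km/h.

-10.04 km/h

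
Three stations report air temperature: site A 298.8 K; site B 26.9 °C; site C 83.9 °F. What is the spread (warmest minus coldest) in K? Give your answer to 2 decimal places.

3.18 K

site A: 298.8 K = 25.650 °C.
site C: 83.9 °F = 28.833 °C.
Spread: 28.833 − 25.650 = 3.183 °C.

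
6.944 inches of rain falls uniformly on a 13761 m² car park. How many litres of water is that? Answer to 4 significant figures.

Depth: 6.944 in × 25.4 = 176.3776 mm.
1 mm over 1 m² is 1 L, so volume = 176.3776 × 13761 = 2427132.2 L ≈ 2427000 L.

2427000 litres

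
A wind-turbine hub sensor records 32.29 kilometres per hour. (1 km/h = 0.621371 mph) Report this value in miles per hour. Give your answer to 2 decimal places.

20.06 mph

1 km/h = 0.621371 mph, so 32.29 × 0.621371 = 20.06 mph.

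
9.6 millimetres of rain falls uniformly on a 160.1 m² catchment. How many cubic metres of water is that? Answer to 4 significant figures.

1 mm over 1 m² is 1 L, so volume = 9.6 × 160.1 = 1536.96 L = 1.537 m³.

1.537 cubic metres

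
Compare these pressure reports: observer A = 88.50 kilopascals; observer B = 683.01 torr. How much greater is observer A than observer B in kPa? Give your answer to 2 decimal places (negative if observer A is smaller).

observer B: 683.01 mmHg = 91.0605 kPa.
Difference: 88.5000 − 91.0605 = -2.56 kPa.

-2.56 kPa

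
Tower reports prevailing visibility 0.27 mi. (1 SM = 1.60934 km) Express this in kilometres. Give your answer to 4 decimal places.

1 SM = 1.60934 km, so 0.27 × 1.60934 = 0.4345 km.

0.4345 km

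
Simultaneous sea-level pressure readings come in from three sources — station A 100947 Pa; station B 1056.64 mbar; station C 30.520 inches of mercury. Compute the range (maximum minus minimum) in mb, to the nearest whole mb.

station A: 100947 Pa = 1009.47 mb.
station C: 30.520 inHg = 1033.53 mb.
Spread: 1056.64 − 1009.47 = 47 mb.

47 mb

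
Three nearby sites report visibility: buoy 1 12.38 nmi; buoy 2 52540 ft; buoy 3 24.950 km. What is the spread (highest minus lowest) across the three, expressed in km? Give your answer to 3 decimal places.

8.936 km

buoy 1: 12.38 nmi = 22.92776 km.
buoy 2: 52540 ft = 16.01419 km.
Spread: 24.95000 − 16.01419 = 8.936 km.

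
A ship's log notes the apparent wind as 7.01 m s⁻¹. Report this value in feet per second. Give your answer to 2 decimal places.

1 m/s = 3.28084 ft/s, so 7.01 × 3.28084 = 23.00 ft/s.

23.00 ft/s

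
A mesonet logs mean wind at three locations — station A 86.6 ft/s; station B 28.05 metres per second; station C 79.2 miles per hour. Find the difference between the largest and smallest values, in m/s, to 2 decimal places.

station A: 86.6 ft/s = 26.3957 m/s.
station C: 79.2 mph = 35.4056 m/s.
Spread: 35.4056 − 26.3957 = 9.01 m/s.

9.01 m/s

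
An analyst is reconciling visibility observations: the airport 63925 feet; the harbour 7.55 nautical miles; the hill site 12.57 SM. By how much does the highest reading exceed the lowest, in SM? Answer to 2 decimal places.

3.88 SM

the airport: 63925 ft = 12.1070 SM.
the harbour: 7.55 nmi = 8.6884 SM.
Spread: 12.5700 − 8.6884 = 3.88 SM.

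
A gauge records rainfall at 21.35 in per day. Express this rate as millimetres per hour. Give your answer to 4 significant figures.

22.60 mm/hour

21.35 in/day × 25.4 mm/in × 0.0416667 day/hour = 22.60 mm/hour.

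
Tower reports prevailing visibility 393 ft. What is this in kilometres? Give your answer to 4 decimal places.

0.1198 km

1 ft = 0.0003048 km, so 393 × 0.0003048 = 0.1198 km.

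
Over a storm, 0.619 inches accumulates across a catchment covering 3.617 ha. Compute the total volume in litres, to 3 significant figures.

Depth: 0.619 in × 25.4 = 15.7226 mm.
Area: 3.617 ha = 36170 m².
1 mm over 1 m² is 1 L, so volume = 15.7226 × 36170 = 568686.44 L ≈ 569000 L.

569000 litres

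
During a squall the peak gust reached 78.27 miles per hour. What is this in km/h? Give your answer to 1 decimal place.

126.0 km/h

1 mph = 1.60934 km/h, so 78.27 × 1.60934 = 126.0 km/h.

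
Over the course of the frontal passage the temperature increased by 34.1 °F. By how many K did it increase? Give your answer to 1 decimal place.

18.9 K

For a temperature change the 32° offset cancels: ΔK = 34.1 × 0.5556 = 18.9 K.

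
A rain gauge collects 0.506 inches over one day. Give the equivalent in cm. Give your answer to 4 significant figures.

1 in = 2.54 cm, so 0.506 × 2.54 = 1.285 cm.

1.285 cm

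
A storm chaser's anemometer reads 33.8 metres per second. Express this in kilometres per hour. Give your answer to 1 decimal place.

121.7 km/h

1 m/s = 3.6 km/h, so 33.8 × 3.6 = 121.7 km/h.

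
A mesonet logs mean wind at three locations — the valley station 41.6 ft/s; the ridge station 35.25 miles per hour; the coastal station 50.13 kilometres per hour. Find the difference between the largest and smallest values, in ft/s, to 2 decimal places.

10.10 ft/s

the ridge station: 35.25 mph = 51.7000 ft/s.
the coastal station: 50.13 km/h = 45.6857 ft/s.
Spread: 51.7000 − 41.6000 = 10.10 ft/s.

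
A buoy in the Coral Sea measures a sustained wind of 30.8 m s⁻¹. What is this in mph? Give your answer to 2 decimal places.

1 m/s = 2.23694 mph, so 30.8 × 2.23694 = 68.90 mph.

68.90 mph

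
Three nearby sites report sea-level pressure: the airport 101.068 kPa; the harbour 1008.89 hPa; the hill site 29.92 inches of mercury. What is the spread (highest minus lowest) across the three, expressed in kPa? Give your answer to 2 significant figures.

the harbour: 1008.89 hPa = 100.8890 kPa.
the hill site: 29.92 inHg = 101.3208 kPa.
Spread: 101.3208 − 100.8890 = 0.43 kPa.

0.43 kPa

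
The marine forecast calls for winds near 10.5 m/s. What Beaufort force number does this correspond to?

10.5 m/s lies in the Beaufort 5 band (fresh breeze, 8.0–10.7 m/s).

Beaufort force 5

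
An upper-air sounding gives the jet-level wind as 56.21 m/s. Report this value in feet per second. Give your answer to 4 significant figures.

1 m/s = 3.28084 ft/s, so 56.21 × 3.28084 = 184.4 ft/s.

184.4 ft/s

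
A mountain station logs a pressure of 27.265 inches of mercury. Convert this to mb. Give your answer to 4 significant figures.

1 inHg = 33.8639 mb, so 27.265 × 33.8639 = 923.3 mb.

923.3 mb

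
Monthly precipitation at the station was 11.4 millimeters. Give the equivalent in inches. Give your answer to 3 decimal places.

1 mm = 0.0393701 in, so 11.4 × 0.0393701 = 0.449 in.

0.449 in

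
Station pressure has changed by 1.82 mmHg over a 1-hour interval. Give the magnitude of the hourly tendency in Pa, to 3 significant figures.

1.82 mmHg / 1 h × 133.322 Pa/mmHg = 243 Pa/h.

243 Pa per hour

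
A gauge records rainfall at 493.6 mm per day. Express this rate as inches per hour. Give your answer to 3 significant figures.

0.810 in/hour

493.6 mm/day × 0.0393701 in/mm × 0.0416667 day/hour = 0.810 in/hour.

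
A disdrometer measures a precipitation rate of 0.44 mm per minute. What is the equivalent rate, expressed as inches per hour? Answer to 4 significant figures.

1.039 in/hour

0.44 mm/minute × 0.0393701 in/mm × 60 minute/hour = 1.039 in/hour.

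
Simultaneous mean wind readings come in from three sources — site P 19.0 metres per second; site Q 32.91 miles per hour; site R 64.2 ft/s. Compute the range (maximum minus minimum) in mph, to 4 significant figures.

10.86 mph

site P: 19.0 m/s = 42.5018 mph.
site R: 64.2 ft/s = 43.7727 mph.
Spread: 43.7727 − 32.9100 = 10.86 mph.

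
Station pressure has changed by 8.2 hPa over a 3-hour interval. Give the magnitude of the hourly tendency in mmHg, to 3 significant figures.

8.2 hPa / 3 h × 0.750062 mmHg/hPa = 2.05 mmHg/h.

2.05 mmHg per hour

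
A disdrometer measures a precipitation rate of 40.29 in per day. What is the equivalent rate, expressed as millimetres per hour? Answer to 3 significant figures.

42.6 mm/hour

40.29 in/day × 25.4 mm/in × 0.0416667 day/hour = 42.6 mm/hour.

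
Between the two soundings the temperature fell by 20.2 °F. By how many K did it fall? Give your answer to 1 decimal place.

11.2 K

For a temperature change the 32° offset cancels: ΔK = 20.2 × 0.5556 = 11.2 K.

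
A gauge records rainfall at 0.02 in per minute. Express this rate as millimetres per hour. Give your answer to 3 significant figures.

0.02 in/minute × 25.4 mm/in × 60 minute/hour = 30.5 mm/hour.

30.5 mm/hour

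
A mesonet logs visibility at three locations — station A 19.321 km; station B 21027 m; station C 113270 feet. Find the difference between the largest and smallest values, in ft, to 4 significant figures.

49880 ft

station A: 19.321 km = 63389.11 ft.
station B: 21027 m = 68986.22 ft.
Spread: 113270.00 − 63389.11 = 49880 ft.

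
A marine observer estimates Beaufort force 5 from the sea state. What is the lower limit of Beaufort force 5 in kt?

17 kt

Beaufort 5 (fresh breeze) spans 17–21 knots.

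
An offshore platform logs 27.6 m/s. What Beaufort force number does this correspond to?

27.6 m/s lies in the Beaufort 10 band (storm, 24.5–28.4 m/s).

Beaufort force 10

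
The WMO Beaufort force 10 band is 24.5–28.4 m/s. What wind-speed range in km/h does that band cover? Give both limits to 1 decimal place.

88.2 to 102.2 km/h

24.5–28.4 m/s × 3.6 = 88.2–102.2 km/h.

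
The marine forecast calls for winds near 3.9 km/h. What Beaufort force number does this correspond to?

Beaufort force 1

3.9 km/h = 1.1 m/s, which is Beaufort 1 (light air, 0.3–1.5 m/s).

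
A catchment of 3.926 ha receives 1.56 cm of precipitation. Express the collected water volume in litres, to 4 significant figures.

612500 litres

Depth: 1.56 cm × 10 = 15.6 mm.
Area: 3.926 ha = 39260 m².
1 mm over 1 m² is 1 L, so volume = 15.6 × 39260 = 612456 L ≈ 612500 L.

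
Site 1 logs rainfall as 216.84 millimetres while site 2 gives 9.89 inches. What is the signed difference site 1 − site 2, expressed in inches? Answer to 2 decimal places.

-1.35 in

site 1: 216.84 mm = 8.5370 in.
Difference: 8.5370 − 9.8900 = -1.35 in.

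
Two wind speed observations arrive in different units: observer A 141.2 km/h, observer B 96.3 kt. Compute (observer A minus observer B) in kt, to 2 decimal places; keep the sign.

-20.06 kt

observer A: 141.2 km/h = 76.2419 kt.
Difference: 76.2419 − 96.3000 = -20.06 kt.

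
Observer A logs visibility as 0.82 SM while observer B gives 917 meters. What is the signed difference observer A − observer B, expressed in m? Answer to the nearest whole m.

403 m

observer A: 0.82 SM = 1319.66 m.
Difference: 1319.66 − 917.00 = 403 m.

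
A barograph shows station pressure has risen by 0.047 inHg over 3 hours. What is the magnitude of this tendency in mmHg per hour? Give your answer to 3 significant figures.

0.047 inHg / 3 h × 25.4 mmHg/inHg = 0.398 mmHg/h.

0.398 mmHg per hour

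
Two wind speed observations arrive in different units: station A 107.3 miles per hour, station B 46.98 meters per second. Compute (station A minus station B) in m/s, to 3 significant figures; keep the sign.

station A: 107.3 mph = 47.96739 m/s.
Difference: 47.96739 − 46.98000 = 0.987 m/s.

0.987 m/s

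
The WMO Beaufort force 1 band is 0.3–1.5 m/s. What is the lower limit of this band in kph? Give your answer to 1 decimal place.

1.1 km/h

0.3–1.5 m/s × 3.6 = 1.1–5.4 km/h.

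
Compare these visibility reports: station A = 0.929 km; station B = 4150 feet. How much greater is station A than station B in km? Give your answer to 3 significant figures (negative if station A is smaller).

station B: 4150 ft = 1.26492 km.
Difference: 0.92900 − 1.26492 = -0.336 km.

-0.336 km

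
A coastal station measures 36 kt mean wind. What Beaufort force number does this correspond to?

Beaufort force 8

36 kt lies in the Beaufort 8 band (gale, 34–40 kt).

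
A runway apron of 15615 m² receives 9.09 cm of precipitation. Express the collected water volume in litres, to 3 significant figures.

1420000 litres

Depth: 9.09 cm × 10 = 90.9 mm.
1 mm over 1 m² is 1 L, so volume = 90.9 × 15615 = 1419403.5 L ≈ 1420000 L.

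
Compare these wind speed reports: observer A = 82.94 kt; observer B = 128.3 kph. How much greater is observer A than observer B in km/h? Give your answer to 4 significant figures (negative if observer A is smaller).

25.30 km/h

observer A: 82.94 kt = 153.6049 km/h.
Difference: 153.6049 − 128.3000 = 25.30 km/h.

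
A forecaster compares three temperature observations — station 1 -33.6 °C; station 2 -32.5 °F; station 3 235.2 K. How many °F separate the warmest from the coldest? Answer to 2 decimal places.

7.83 °F

station 2: -32.5 °F = -35.833 °C.
station 3: 235.2 K = -37.950 °C.
Spread: (-33.600) − (-37.950) = 4.350 °C = 7.83 °F.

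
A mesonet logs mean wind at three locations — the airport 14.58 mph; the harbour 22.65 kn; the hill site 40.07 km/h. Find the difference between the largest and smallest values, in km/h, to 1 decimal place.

18.5 km/h

the airport: 14.58 mph = 23.464 km/h.
the harbour: 22.65 kt = 41.948 km/h.
Spread: 41.948 − 23.464 = 18.5 km/h.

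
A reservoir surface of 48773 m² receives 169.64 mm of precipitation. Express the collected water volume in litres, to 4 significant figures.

1 mm over 1 m² is 1 L, so volume = 169.64 × 48773 = 8273851.7 L ≈ 8274000 L.

8274000 litres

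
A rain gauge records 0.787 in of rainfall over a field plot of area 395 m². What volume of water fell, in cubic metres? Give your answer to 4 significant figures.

Depth: 0.787 in × 25.4 = 19.9898 mm.
1 mm over 1 m² is 1 L, so volume = 19.9898 × 395 = 7895.971 L = 7.896 m³.

7.896 cubic metres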